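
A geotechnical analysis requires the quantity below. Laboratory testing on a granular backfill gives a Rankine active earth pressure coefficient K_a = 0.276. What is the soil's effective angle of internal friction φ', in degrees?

K_a = tan²(45° − φ/2) ⇒ 45° − φ/2 = arctan(√0.276) = 27.72°.
φ = 2(45° − 27.72°) = 34.57°.

34.6°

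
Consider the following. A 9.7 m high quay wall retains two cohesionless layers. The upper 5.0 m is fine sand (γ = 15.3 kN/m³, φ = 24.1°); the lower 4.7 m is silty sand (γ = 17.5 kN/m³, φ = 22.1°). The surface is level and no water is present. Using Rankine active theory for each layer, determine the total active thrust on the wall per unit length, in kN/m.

331 kN/m

K_a1 = tan²(45°−24.1°/2) = 0.4201; K_a2 = tan²(45°−22.1°/2) = 0.4533.
Layer 1: σ at base = K_a1 γ₁ h₁ = 32.14 kPa; P₁ = ½×32.14×5.0 = 80.35.
Layer 2: σ_v at top = γ₁h₁ = 76.50; σ_h top = K_a2×76.50 = 34.67; σ_h base = K_a2×(76.50+17.5×4.7) = 71.95.
P₂ = ½(34.67+71.95)×4.7 = 250.6. Total P_a = 80.35+250.6 = 330.9 kN/m.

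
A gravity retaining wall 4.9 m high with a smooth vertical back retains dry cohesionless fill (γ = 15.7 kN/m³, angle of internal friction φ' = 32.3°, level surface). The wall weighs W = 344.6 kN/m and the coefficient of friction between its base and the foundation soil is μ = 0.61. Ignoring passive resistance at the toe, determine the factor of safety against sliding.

K_a = tan²(45° − 32.3°/2) = 0.3035.
P_a = ½K_aγH² = 0.5×0.3035×15.7×4.9² = 57.20 kN/m, acting at H/3 = 1.633 m above the base.
FS_sliding = μW / P_a = 0.61×344.6 / 57.20 = 3.675.

3.67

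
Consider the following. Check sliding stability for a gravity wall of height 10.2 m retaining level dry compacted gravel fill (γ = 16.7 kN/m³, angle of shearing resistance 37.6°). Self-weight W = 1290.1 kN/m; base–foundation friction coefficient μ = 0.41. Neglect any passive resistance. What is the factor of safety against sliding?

K_a = tan²(45° − 37.6°/2) = 0.2421.
P_a = ½K_aγH² = 0.5×0.2421×16.7×10.2² = 210.3 kN/m, acting at H/3 = 3.400 m above the base.
FS_sliding = μW / P_a = 0.41×1290.1 / 210.3 = 2.515.

2.51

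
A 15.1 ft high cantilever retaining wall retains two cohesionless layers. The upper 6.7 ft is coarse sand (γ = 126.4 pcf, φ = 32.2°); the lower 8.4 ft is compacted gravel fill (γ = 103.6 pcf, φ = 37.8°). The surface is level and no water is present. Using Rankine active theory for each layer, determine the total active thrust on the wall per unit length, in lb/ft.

K_a1 = tan²(45°−32.2°/2) = 0.3047; K_a2 = tan²(45°−37.8°/2) = 0.2400.
Layer 1: σ at base = K_a1 γ₁ h₁ = 258.1 psf; P₁ = ½×258.1×6.7 = 864.6.
Layer 2: σ_v at top = γ₁h₁ = 846.9; σ_h top = K_a2×846.9 = 203.2; σ_h base = K_a2×(846.9+103.6×8.4) = 412.1.
P₂ = ½(203.2+412.1)×8.4 = 2584. Total P_a = 864.6+2584 = 3449 lb/ft.

3450 lb/ft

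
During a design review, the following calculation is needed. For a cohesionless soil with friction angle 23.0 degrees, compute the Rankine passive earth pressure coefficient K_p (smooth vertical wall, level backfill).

K_p = (1 + sin φ)/(1 − sin φ) = tan²(45° + 23.0°/2) = 2.283.

2.28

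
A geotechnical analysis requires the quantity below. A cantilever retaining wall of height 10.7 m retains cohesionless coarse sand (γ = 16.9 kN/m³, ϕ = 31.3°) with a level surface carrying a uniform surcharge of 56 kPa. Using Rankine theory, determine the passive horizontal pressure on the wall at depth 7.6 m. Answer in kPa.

K_p = (1 + sin φ)/(1 − sin φ) = 3.162.
σ_v = γz + q = 16.9 × 7.6 + 56 = 184.4 kPa.
σ_h = K_p σ_v = 3.162 × 184.4 = 583.3 kPa.

583 kPa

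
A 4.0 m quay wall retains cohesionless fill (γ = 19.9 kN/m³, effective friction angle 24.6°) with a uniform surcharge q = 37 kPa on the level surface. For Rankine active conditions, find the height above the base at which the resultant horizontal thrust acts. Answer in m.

K_a = 0.4121.
Triangular part P₁ = ½K_aγH² = 65.61 at H/3 = 1.333 m; rectangular part P₂ = K_a q H = 61.00 at H/2 = 2.000 m.
ȳ = (P₁·1.333 + P₂·2.000)/(P₁+P₂) = 1.655 m.

1.65 m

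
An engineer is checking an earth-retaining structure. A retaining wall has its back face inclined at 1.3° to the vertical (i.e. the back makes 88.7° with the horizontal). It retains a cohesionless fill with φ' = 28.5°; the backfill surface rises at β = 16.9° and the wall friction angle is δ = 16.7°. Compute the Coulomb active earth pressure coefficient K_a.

K_a = sin²(α+φ) / [sin²α · sin(α−δ) · (1 + √{sin(φ+δ)sin(φ−β) / (sin(α−δ)sin(α+β))})²].
With α = 88.7°, φ = 28.5°, δ = 16.7°, β = 16.9°: K_a = 0.4278.

0.428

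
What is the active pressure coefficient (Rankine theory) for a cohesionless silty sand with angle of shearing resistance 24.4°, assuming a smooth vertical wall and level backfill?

K_a = tan²(45° − φ/2) = tan²(32.80°) = 0.4153.

0.415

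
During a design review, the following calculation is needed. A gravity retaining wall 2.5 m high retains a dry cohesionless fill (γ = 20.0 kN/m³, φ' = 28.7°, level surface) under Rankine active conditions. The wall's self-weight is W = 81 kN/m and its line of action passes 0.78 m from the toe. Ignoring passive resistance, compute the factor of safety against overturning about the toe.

K_a = tan²(45° − 28.7°/2) = 0.3511.
P_a = ½K_aγH² = 0.5×0.3511×20.0×2.5² = 21.95 kN/m, acting at H/3 = 0.8333 m above the base.
Overturning moment M_o = P_a × H/3 = 21.95 × 0.8333 = 18.29.
Resisting moment M_r = W × 0.78 = 81 × 0.78 = 63.18.
FS_overturning = M_r/M_o = 63.18/18.29 = 3.455.

3.45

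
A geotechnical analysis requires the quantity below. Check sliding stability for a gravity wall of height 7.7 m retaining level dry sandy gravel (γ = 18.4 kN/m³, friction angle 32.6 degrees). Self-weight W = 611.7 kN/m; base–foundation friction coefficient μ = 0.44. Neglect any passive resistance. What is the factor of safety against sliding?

K_a = tan²(45° − 32.6°/2) = 0.2997.
P_a = ½K_aγH² = 0.5×0.2997×18.4×7.7² = 163.5 kN/m, acting at H/3 = 2.567 m above the base.
FS_sliding = μW / P_a = 0.44×611.7 / 163.5 = 1.646.

1.65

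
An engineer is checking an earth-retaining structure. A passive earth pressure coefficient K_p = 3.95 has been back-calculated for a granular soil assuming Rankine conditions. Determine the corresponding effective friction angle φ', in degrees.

36.6°

K_p = (1+sin φ)/(1−sin φ) ⇒ sin φ = (K_p − 1)/(K_p + 1) = 0.5960.
φ = arcsin(0.5960) = 36.58°.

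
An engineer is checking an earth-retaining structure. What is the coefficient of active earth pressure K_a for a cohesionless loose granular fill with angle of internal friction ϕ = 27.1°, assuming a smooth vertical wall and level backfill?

K_a = tan²(45° − φ/2) = tan²(31.45°) = 0.3741.

0.374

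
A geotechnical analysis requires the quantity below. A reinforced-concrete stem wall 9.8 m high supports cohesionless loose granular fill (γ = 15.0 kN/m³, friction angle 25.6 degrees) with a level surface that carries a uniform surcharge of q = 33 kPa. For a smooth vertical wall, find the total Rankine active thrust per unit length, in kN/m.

K_a = tan²(45° − φ/2) = 0.3966.
Soil triangle: ½ K_a γ H² = 0.5×0.3966×15.0×9.8² = 285.6 kN/m.
Surcharge rectangle: K_a q H = 0.3966×33×9.8 = 128.2 kN/m.
Total = 285.6 + 128.2 = 413.9 kN/m.

414 kN/m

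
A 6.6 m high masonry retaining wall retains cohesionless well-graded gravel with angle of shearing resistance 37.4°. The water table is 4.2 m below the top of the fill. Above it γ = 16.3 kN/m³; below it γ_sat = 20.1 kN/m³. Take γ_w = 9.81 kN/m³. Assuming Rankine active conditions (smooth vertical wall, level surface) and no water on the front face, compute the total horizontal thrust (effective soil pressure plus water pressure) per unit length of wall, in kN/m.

K_a = tan²(45° − φ/2) = 0.2443.
γ' = 20.1 − 9.81 = 10.29 kN/m³. Depth below WT = 2.4 m.
σ'_h at WT = K_a γ d_w = 16.72 kPa; at base = 16.72 + K_a γ' × 2.4 = 22.75 kPa.
P₁ (0–4.2 m) = ½×16.72×4.2 = 35.12. P₂ (4.2–6.6 m) = ½(16.72+22.75)×2.4 = 47.37.
P_w = ½ γ_w h₂² = 0.5×9.81×2.4² = 28.25. Total = 35.12+47.37+28.25 = 110.7 kN/m.

111 kN/m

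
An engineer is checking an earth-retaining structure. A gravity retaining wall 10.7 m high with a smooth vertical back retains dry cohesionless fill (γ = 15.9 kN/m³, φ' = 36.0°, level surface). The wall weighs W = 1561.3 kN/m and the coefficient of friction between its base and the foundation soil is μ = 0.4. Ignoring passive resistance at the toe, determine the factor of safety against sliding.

2.64

K_a = tan²(45° − 36.0°/2) = 0.2596.
P_a = ½K_aγH² = 0.5×0.2596×15.9×10.7² = 236.3 kN/m, acting at H/3 = 3.567 m above the base.
FS_sliding = μW / P_a = 0.4×1561.3 / 236.3 = 2.643.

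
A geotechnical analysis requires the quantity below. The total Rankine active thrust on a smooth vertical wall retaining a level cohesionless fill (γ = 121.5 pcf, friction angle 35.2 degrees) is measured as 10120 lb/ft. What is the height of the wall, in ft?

24.9 ft

K_a = 0.2687. P_a = ½ K_a γ H² ⇒ H = √(2P_a/(K_a γ)).
H = √(2×10120/(0.2687×121.5)) = 24.90 ft.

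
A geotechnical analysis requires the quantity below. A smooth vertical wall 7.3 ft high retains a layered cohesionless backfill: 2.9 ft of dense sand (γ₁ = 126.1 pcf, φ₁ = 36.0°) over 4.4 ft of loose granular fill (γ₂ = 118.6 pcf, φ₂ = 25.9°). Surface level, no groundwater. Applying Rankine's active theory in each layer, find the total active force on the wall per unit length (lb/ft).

1220 lb/ft

K_a1 = tan²(45°−36.0°/2) = 0.2596; K_a2 = tan²(45°−25.9°/2) = 0.3920.
Layer 1: σ at base = K_a1 γ₁ h₁ = 94.94 psf; P₁ = ½×94.94×2.9 = 137.7.
Layer 2: σ_v at top = γ₁h₁ = 365.7; σ_h top = K_a2×365.7 = 143.3; σ_h base = K_a2×(365.7+118.6×4.4) = 347.9.
P₂ = ½(143.3+347.9)×4.4 = 1081. Total P_a = 137.7+1081 = 1218 lb/ft.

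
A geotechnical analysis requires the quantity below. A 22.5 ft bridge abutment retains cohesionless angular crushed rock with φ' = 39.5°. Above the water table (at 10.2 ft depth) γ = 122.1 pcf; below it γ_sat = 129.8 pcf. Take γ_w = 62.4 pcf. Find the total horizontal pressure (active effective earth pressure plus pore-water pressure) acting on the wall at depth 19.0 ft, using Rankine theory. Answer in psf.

K_a = (1 − sin φ)/(1 + sin φ) = 0.2224.
γ' = 129.8 − 62.4 = 67.40 pcf.
Effective vertical stress at 19.0 ft: σ'_v = 122.1×10.2 + 67.40×8.80 = 1839 psf.
σ'_h = K_a σ'_v = 0.2224 × 1839 = 409.0 psf; u = γ_w × 8.80 = 549.1 psf.
Total σ_h = 409.0 + 549.1 = 958.1 psf.

958 psf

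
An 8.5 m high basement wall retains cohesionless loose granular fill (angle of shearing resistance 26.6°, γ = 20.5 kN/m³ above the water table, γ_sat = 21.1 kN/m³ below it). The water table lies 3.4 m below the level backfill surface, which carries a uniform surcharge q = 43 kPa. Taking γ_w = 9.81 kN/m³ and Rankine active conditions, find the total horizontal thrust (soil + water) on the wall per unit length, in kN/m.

504 kN/m

K_a = tan²(45° − φ/2) = 0.3814.
γ' = 21.1 − 9.81 = 11.29 kN/m³. h₂ = H − d_w = 5.1 m.
σ'_h: at surface K_a·q = 16.40; at WT K_a(q+γd_w) = 42.99; at base K_a(q+γd_w+γ'h₂) = 64.95 kPa.
P₁ = ½(16.40+42.99)×3.4 = 101.0; P₂ = ½(42.99+64.95)×5.1 = 275.2; P_w = ½γ_w h₂² = 127.6.
Total = 101.0+275.2+127.6 = 503.8 kN/m.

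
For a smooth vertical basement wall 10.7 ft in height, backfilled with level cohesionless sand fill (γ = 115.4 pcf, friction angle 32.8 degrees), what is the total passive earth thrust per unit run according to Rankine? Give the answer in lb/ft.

22200 lb/ft

K_p = tan²(45° + φ/2) = 3.364.
P_p = ½ K_p γ H² = 0.5 × 3.364 × 115.4 × 10.7² = 22220 lb/ft.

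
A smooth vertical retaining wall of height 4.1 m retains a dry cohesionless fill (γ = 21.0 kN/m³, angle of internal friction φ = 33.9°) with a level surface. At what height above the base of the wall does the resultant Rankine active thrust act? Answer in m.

1.37 m

K_a = 0.2839.
The pressure distribution is triangular, so the resultant acts at H/3 above the base = 4.1/3 = 1.367 m.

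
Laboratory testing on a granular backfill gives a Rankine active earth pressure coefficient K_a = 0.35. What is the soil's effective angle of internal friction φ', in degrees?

K_a = tan²(45° − φ/2) ⇒ 45° − φ/2 = arctan(√0.35) = 30.61°.
φ = 2(45° − 30.61°) = 28.78°.

28.8°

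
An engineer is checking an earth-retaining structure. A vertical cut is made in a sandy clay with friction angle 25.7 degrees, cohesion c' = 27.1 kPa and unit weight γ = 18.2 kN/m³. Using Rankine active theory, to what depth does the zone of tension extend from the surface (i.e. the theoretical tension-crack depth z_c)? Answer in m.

4.74 m

K_a = tan²(45° − 25.7°/2) = 0.3950; √K_a = 0.6285.
The active pressure is zero where K_a γ z = 2c√K_a, so z_c = 2c/(γ√K_a) = 2×27.1/(18.2×0.6285) = 4.738 m.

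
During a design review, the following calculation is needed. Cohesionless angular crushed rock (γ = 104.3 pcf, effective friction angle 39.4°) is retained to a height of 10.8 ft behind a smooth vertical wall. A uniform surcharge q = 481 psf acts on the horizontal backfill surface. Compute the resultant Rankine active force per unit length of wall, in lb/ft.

2520 lb/ft

K_a = tan²(45° − φ/2) = 0.2234.
Soil triangle: ½ K_a γ H² = 0.5×0.2234×104.3×10.8² = 1359 lb/ft.
Surcharge rectangle: K_a q H = 0.2234×481×10.8 = 1161 lb/ft.
Total = 1359 + 1161 = 2520 lb/ft.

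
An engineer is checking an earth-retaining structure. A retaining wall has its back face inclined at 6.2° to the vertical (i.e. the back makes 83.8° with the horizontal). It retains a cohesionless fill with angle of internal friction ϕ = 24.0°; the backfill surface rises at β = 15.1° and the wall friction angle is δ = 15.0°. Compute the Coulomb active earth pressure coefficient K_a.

K_a = sin²(α+φ) / [sin²α · sin(α−δ) · (1 + √{sin(φ+δ)sin(φ−β) / (sin(α−δ)sin(α+β))})²].
With α = 83.8°, φ = 24.0°, δ = 15.0°, β = 15.1°: K_a = 0.5603.

0.560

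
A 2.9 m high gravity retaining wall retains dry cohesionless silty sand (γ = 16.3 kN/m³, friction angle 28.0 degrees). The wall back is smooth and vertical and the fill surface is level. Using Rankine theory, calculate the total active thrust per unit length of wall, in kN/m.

K_a = tan²(45° − φ/2) = 0.3610.
P_a = ½ K_a γ H² = 0.5 × 0.3610 × 16.3 × 2.9² = 24.75 kN/m.

24.7 kN/m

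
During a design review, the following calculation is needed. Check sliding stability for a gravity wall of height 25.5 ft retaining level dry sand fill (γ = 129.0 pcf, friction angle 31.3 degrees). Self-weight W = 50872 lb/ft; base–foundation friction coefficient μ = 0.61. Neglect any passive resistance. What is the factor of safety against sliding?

2.34

K_a = tan²(45° − 31.3°/2) = 0.3162.
P_a = ½K_aγH² = 0.5×0.3162×129.0×25.5² = 13260 lb/ft, acting at H/3 = 8.500 ft above the base.
FS_sliding = μW / P_a = 0.61×50872 / 13260 = 2.340.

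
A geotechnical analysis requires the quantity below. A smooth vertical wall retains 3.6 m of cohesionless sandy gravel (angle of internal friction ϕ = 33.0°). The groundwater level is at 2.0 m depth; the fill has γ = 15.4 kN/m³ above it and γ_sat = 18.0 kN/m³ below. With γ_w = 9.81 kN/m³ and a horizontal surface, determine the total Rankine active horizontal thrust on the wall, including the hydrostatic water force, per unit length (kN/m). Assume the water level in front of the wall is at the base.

39.3 kN/m

K_a = tan²(45° − φ/2) = 0.2948.
γ' = 18.0 − 9.81 = 8.190 kN/m³. Depth below WT = 1.6 m.
σ'_h at WT = K_a γ d_w = 9.080 kPa; at base = 9.080 + K_a γ' × 1.6 = 12.94 kPa.
P₁ (0–2.0 m) = ½×9.080×2.0 = 9.080. P₂ (2.0–3.6 m) = ½(9.080+12.94)×1.6 = 17.62.
P_w = ½ γ_w h₂² = 0.5×9.81×1.6² = 12.56. Total = 9.080+17.62+12.56 = 39.25 kN/m.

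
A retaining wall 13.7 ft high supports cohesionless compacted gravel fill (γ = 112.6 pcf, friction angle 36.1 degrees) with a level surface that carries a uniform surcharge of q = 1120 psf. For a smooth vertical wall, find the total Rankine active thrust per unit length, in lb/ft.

K_a = tan²(45° − φ/2) = 0.2585.
Soil triangle: ½ K_a γ H² = 0.5×0.2585×112.6×13.7² = 2732 lb/ft.
Surcharge rectangle: K_a q H = 0.2585×1120×13.7 = 3966 lb/ft.
Total = 2732 + 3966 = 6698 lb/ft.

6700 lb/ft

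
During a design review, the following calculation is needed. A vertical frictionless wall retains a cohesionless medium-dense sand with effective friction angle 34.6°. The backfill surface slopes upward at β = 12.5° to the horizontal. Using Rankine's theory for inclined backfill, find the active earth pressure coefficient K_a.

0.293

K_a = cos β · (cos β − √(cos²β − cos²φ)) / (cos β + √(cos²β − cos²φ)).
cos β = 0.9763, cos φ = 0.8231, √(cos²β − cos²φ) = 0.5250.
K_a = 0.9763 × (0.9763 − 0.5250)/(0.9763 + 0.5250) = 0.2935.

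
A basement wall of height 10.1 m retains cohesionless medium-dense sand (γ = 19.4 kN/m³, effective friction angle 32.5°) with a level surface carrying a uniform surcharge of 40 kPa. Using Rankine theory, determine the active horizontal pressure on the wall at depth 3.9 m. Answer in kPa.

34.8 kPa

K_a = (1 − sin φ)/(1 + sin φ) = 0.3010.
σ_v = γz + q = 19.4 × 3.9 + 40 = 115.7 kPa.
σ_h = K_a σ_v = 0.3010 × 115.7 = 34.81 kPa.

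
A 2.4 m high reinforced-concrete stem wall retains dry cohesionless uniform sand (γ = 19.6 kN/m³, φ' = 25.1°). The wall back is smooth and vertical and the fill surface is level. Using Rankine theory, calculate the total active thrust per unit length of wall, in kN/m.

22.8 kN/m

K_a = tan²(45° − φ/2) = 0.4043.
P_a = ½ K_a γ H² = 0.5 × 0.4043 × 19.6 × 2.4² = 22.82 kN/m.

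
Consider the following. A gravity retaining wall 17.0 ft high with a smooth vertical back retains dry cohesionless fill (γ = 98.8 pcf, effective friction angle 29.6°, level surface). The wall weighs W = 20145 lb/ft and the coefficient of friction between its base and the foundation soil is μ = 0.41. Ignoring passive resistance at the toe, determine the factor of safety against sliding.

K_a = tan²(45° − 29.6°/2) = 0.3387.
P_a = ½K_aγH² = 0.5×0.3387×98.8×17.0² = 4836 lb/ft, acting at H/3 = 5.667 ft above the base.
FS_sliding = μW / P_a = 0.41×20145 / 4836 = 1.708.

1.71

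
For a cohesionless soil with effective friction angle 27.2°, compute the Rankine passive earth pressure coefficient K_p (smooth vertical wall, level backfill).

K_p = (1 + sin φ)/(1 − sin φ) = tan²(45° + 27.2°/2) = 2.684.

2.68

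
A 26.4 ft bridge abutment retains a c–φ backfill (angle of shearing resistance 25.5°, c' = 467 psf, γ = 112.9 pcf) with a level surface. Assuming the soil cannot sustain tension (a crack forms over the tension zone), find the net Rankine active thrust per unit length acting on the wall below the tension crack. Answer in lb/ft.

K_a = 0.3981; √K_a = 0.6310.
Tension-crack depth z_c = 2c/(γ√K_a) = 2×467/(112.9×0.6310) = 13.11 ft.
σ_a at base = K_a γ H − 2c√K_a = 0.3981×112.9×26.4 − 2×467×0.6310 = 597.3 psf.
P_a = ½ × 597.3 × (H − z_c) = 0.5×597.3×13.29 = 3968 lb/ft.

3970 lb/ft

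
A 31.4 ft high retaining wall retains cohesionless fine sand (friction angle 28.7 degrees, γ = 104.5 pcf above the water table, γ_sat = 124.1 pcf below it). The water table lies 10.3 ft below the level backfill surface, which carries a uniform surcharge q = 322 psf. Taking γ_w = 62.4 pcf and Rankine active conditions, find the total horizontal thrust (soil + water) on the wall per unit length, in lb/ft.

K_a = tan²(45° − φ/2) = 0.3511.
γ' = 124.1 − 62.4 = 61.70 pcf. h₂ = H − d_w = 21.1 ft.
σ'_h: at surface K_a·q = 113.1; at WT K_a(q+γd_w) = 491.0; at base K_a(q+γd_w+γ'h₂) = 948.2 psf.
P₁ = ½(113.1+491.0)×10.3 = 3111; P₂ = ½(491.0+948.2)×21.1 = 15180; P_w = ½γ_w h₂² = 13890.
Total = 3111+15180+13890 = 32190 lb/ft.

32200 lb/ft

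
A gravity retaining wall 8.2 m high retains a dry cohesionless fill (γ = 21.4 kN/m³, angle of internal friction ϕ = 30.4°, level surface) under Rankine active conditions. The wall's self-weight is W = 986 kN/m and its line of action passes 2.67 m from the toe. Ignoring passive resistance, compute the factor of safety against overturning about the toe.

4.08

K_a = tan²(45° − 30.4°/2) = 0.3280.
P_a = ½K_aγH² = 0.5×0.3280×21.4×8.2² = 236.0 kN/m, acting at H/3 = 2.733 m above the base.
Overturning moment M_o = P_a × H/3 = 236.0 × 2.733 = 645.0.
Resisting moment M_r = W × 2.67 = 986 × 2.67 = 2633.
FS_overturning = M_r/M_o = 2633/645.0 = 4.082.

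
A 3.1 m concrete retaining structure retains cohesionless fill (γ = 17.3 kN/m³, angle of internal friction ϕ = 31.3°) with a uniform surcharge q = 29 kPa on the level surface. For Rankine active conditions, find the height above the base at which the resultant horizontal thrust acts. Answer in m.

K_a = 0.3162.
Triangular part P₁ = ½K_aγH² = 26.29 at H/3 = 1.033 m; rectangular part P₂ = K_a q H = 28.43 at H/2 = 1.550 m.
ȳ = (P₁·1.033 + P₂·1.550)/(P₁+P₂) = 1.302 m.

1.30 m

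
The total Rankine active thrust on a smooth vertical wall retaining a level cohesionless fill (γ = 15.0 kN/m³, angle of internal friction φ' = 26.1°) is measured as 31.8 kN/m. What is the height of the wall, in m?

3.30 m

K_a = 0.3889. P_a = ½ K_a γ H² ⇒ H = √(2P_a/(K_a γ)).
H = √(2×31.8/(0.3889×15.0)) = 3.302 m.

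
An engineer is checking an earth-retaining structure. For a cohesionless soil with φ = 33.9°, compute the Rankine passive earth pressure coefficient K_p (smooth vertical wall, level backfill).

3.52

K_p = (1 + sin φ)/(1 − sin φ) = tan²(45° + 33.9°/2) = 3.522.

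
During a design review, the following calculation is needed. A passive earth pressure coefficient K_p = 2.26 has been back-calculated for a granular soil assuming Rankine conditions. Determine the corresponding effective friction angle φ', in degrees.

22.7°

K_p = (1+sin φ)/(1−sin φ) ⇒ sin φ = (K_p − 1)/(K_p + 1) = 0.3865.
φ = arcsin(0.3865) = 22.74°.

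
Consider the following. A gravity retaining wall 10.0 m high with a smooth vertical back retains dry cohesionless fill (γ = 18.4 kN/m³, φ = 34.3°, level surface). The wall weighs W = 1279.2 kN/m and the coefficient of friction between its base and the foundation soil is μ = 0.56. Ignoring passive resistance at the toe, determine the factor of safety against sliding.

K_a = tan²(45° − 34.3°/2) = 0.2792.
P_a = ½K_aγH² = 0.5×0.2792×18.4×10.0² = 256.8 kN/m, acting at H/3 = 3.333 m above the base.
FS_sliding = μW / P_a = 0.56×1279.2 / 256.8 = 2.789.

2.79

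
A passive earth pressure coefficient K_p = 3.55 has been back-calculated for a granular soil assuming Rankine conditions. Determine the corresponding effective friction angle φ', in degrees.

K_p = (1+sin φ)/(1−sin φ) ⇒ sin φ = (K_p − 1)/(K_p + 1) = 0.5604.
φ = arcsin(0.5604) = 34.09°.

34.1°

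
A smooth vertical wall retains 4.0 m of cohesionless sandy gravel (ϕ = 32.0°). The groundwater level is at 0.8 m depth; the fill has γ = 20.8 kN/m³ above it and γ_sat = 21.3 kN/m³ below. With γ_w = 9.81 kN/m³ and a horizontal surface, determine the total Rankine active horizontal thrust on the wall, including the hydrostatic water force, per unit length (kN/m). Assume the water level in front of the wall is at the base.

86.7 kN/m

K_a = tan²(45° − φ/2) = 0.3073.
γ' = 21.3 − 9.81 = 11.49 kN/m³. Depth below WT = 3.2 m.
σ'_h at WT = K_a γ d_w = 5.113 kPa; at base = 5.113 + K_a γ' × 3.2 = 16.41 kPa.
P₁ (0–0.8 m) = ½×5.113×0.8 = 2.045. P₂ (0.8–4.0 m) = ½(5.113+16.41)×3.2 = 34.44.
P_w = ½ γ_w h₂² = 0.5×9.81×3.2² = 50.23. Total = 2.045+34.44+50.23 = 86.71 kN/m.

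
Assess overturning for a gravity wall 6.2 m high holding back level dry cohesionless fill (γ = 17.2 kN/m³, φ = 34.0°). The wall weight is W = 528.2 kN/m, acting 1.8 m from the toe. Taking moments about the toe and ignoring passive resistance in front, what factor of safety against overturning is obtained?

4.92

K_a = tan²(45° − 34.0°/2) = 0.2827.
P_a = ½K_aγH² = 0.5×0.2827×17.2×6.2² = 93.46 kN/m, acting at H/3 = 2.067 m above the base.
Overturning moment M_o = P_a × H/3 = 93.46 × 2.067 = 193.2.
Resisting moment M_r = W × 1.8 = 528.2 × 1.8 = 950.8.
FS_overturning = M_r/M_o = 950.8/193.2 = 4.922.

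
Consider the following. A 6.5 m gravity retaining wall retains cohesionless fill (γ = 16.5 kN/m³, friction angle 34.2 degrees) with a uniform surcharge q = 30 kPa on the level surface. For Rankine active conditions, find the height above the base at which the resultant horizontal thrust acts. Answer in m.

2.56 m

K_a = 0.2803.
Triangular part P₁ = ½K_aγH² = 97.72 at H/3 = 2.167 m; rectangular part P₂ = K_a q H = 54.67 at H/2 = 3.250 m.
ȳ = (P₁·2.167 + P₂·3.250)/(P₁+P₂) = 2.555 m.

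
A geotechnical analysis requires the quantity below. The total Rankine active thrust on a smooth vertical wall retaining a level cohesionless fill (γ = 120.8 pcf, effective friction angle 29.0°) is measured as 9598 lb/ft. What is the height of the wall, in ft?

21.4 ft

K_a = 0.3470. P_a = ½ K_a γ H² ⇒ H = √(2P_a/(K_a γ)).
H = √(2×9598/(0.3470×120.8)) = 21.40 ft.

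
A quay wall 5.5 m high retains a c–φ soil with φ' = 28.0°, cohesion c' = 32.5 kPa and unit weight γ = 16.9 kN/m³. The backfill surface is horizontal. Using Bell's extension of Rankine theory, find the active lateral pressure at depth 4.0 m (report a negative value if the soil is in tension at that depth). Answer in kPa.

K_a = (1 − sin φ)/(1 + sin φ) = 0.3610.
σ_a = K_a γ z − 2c√K_a = 0.3610×16.9×4.0 − 2×32.5×0.6009 = -14.65 kPa.

-14.7 kPa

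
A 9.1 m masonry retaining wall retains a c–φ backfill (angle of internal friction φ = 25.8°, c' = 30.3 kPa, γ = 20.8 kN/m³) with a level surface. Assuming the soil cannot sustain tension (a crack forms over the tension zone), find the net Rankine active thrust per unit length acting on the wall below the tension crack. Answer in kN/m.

81.2 kN/m

K_a = 0.3935; √K_a = 0.6273.
Tension-crack depth z_c = 2c/(γ√K_a) = 2×30.3/(20.8×0.6273) = 4.644 m.
σ_a at base = K_a γ H − 2c√K_a = 0.3935×20.8×9.1 − 2×30.3×0.6273 = 36.47 kPa.
P_a = ½ × 36.47 × (H − z_c) = 0.5×36.47×4.456 = 81.24 kN/m.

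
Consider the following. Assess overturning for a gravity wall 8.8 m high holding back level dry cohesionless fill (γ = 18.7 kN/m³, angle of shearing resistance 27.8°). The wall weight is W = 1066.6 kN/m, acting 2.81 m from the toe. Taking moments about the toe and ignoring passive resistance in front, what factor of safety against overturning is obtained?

3.88

K_a = tan²(45° − 27.8°/2) = 0.3639.
P_a = ½K_aγH² = 0.5×0.3639×18.7×8.8² = 263.5 kN/m, acting at H/3 = 2.933 m above the base.
Overturning moment M_o = P_a × H/3 = 263.5 × 2.933 = 772.9.
Resisting moment M_r = W × 2.81 = 1066.6 × 2.81 = 2997.
FS_overturning = M_r/M_o = 2997/772.9 = 3.878.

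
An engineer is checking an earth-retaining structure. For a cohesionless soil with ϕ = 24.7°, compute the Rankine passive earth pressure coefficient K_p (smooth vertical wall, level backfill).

K_p = (1 + sin φ)/(1 − sin φ) = tan²(45° + 24.7°/2) = 2.436.

2.44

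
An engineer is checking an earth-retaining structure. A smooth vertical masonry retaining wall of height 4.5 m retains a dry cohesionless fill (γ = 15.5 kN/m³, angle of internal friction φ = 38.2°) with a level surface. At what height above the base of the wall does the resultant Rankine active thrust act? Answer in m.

1.50 m

K_a = 0.2358.
The pressure distribution is triangular, so the resultant acts at H/3 above the base = 4.5/3 = 1.500 m.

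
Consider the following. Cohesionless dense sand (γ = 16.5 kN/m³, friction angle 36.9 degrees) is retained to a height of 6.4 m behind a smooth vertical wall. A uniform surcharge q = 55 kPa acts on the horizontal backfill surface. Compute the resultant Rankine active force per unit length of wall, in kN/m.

K_a = tan²(45° − φ/2) = 0.2497.
Soil triangle: ½ K_a γ H² = 0.5×0.2497×16.5×6.4² = 84.37 kN/m.
Surcharge rectangle: K_a q H = 0.2497×55×6.4 = 87.88 kN/m.
Total = 84.37 + 87.88 = 172.3 kN/m.

172 kN/m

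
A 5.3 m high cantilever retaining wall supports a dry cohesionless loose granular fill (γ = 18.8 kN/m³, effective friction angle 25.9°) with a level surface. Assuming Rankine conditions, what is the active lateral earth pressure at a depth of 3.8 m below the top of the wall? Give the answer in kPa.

K_a = (1 − sin φ)/(1 + sin φ) = 0.3920.
σ_h = K_a γ z = 0.3920 × 18.8 × 3.8 = 28.00 kPa.

28.0 kPa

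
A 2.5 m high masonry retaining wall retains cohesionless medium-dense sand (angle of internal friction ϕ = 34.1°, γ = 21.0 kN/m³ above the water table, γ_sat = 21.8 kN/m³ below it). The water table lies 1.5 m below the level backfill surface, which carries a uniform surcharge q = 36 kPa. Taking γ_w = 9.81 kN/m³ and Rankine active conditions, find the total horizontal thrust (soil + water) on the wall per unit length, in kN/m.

K_a = tan²(45° − φ/2) = 0.2815.
γ' = 21.8 − 9.81 = 11.99 kN/m³. h₂ = H − d_w = 1.0 m.
σ'_h: at surface K_a·q = 10.13; at WT K_a(q+γd_w) = 19.00; at base K_a(q+γd_w+γ'h₂) = 22.38 kPa.
P₁ = ½(10.13+19.00)×1.5 = 21.85; P₂ = ½(19.00+22.38)×1.0 = 20.69; P_w = ½γ_w h₂² = 4.905.
Total = 21.85+20.69+4.905 = 47.45 kN/m.

47.4 kN/m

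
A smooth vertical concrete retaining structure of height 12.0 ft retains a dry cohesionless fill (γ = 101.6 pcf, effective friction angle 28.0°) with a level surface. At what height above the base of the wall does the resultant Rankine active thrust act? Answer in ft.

4.00 ft

K_a = 0.3610.
The pressure distribution is triangular, so the resultant acts at H/3 above the base = 12.0/3 = 4.000 ft.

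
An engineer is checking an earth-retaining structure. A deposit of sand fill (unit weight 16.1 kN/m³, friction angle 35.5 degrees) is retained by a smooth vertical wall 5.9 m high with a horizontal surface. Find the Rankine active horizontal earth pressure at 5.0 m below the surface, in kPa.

K_a = (1 − sin φ)/(1 + sin φ) = 0.2653.
σ_h = K_a γ z = 0.2653 × 16.1 × 5.0 = 21.35 kPa.

21.4 kPa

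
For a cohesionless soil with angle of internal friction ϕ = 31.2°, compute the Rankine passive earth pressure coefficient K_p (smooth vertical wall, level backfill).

K_p = (1 + sin φ)/(1 − sin φ) = tan²(45° + 31.2°/2) = 3.150.

3.15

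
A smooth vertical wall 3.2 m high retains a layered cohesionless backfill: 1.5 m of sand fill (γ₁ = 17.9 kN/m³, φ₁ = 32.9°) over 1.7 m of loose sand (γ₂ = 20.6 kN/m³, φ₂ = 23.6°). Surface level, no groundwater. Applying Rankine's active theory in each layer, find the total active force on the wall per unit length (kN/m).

K_a1 = tan²(45°−32.9°/2) = 0.2960; K_a2 = tan²(45°−23.6°/2) = 0.4282.
Layer 1: σ at base = K_a1 γ₁ h₁ = 7.948 kPa; P₁ = ½×7.948×1.5 = 5.961.
Layer 2: σ_v at top = γ₁h₁ = 26.85; σ_h top = K_a2×26.85 = 11.50; σ_h base = K_a2×(26.85+20.6×1.7) = 26.49.
P₂ = ½(11.50+26.49)×1.7 = 32.29. Total P_a = 5.961+32.29 = 38.25 kN/m.

38.3 kN/m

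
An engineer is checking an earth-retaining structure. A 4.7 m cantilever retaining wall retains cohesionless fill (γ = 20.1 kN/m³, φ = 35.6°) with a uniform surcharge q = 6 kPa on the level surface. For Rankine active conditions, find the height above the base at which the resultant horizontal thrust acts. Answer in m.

1.65 m

K_a = 0.2641.
Triangular part P₁ = ½K_aγH² = 58.64 at H/3 = 1.567 m; rectangular part P₂ = K_a q H = 7.448 at H/2 = 2.350 m.
ȳ = (P₁·1.567 + P₂·2.350)/(P₁+P₂) = 1.655 m.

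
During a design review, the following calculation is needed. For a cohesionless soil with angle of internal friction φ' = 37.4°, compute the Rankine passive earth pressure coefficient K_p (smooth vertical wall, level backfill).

4.09

K_p = (1 + sin φ)/(1 − sin φ) = tan²(45° + 37.4°/2) = 4.094.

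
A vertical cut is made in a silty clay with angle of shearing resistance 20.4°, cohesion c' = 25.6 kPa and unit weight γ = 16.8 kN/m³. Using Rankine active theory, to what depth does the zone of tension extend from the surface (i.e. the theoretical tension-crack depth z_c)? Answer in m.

4.38 m

K_a = tan²(45° − 20.4°/2) = 0.4831; √K_a = 0.6950.
The active pressure is zero where K_a γ z = 2c√K_a, so z_c = 2c/(γ√K_a) = 2×25.6/(16.8×0.6950) = 4.385 m.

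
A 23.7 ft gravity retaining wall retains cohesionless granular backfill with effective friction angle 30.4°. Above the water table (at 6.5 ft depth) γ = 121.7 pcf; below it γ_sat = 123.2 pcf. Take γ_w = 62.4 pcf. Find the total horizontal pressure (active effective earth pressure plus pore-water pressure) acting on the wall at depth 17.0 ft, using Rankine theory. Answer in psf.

K_a = (1 − sin φ)/(1 + sin φ) = 0.3280.
γ' = 123.2 − 62.4 = 60.80 pcf.
Effective vertical stress at 17.0 ft: σ'_v = 121.7×6.5 + 60.80×10.5 = 1429 psf.
σ'_h = K_a σ'_v = 0.3280 × 1429 = 468.8 psf; u = γ_w × 10.5 = 655.2 psf.
Total σ_h = 468.8 + 655.2 = 1124 psf.

1120 psf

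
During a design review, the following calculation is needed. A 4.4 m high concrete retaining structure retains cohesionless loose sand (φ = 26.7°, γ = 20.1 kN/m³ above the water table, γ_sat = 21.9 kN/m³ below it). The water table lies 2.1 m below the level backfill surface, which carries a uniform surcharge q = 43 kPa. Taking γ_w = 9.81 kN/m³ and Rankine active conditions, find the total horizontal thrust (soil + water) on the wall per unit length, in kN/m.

164 kN/m

K_a = tan²(45° − φ/2) = 0.3800.
γ' = 21.9 − 9.81 = 12.09 kN/m³. h₂ = H − d_w = 2.3 m.
σ'_h: at surface K_a·q = 16.34; at WT K_a(q+γd_w) = 32.38; at base K_a(q+γd_w+γ'h₂) = 42.94 kPa.
P₁ = ½(16.34+32.38)×2.1 = 51.15; P₂ = ½(32.38+42.94)×2.3 = 86.62; P_w = ½γ_w h₂² = 25.95.
Total = 51.15+86.62+25.95 = 163.7 kN/m.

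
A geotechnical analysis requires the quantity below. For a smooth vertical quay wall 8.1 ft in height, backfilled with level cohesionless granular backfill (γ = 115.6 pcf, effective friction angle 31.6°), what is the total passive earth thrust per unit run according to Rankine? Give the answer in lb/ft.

K_p = tan²(45° + φ/2) = 3.202.
P_p = ½ K_p γ H² = 0.5 × 3.202 × 115.6 × 8.1² = 12140 lb/ft.

12100 lb/ft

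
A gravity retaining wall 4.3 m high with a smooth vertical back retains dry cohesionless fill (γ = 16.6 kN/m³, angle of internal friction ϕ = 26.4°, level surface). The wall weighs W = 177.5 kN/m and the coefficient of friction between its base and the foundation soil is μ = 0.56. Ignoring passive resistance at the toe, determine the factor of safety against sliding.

1.68

K_a = tan²(45° − 26.4°/2) = 0.3844.
P_a = ½K_aγH² = 0.5×0.3844×16.6×4.3² = 59.00 kN/m, acting at H/3 = 1.433 m above the base.
FS_sliding = μW / P_a = 0.56×177.5 / 59.00 = 1.685.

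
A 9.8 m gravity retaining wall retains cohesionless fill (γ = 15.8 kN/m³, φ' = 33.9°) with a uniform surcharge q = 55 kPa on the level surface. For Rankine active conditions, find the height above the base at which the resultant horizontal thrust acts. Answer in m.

K_a = 0.2839.
Triangular part P₁ = ½K_aγH² = 215.4 at H/3 = 3.267 m; rectangular part P₂ = K_a q H = 153.0 at H/2 = 4.900 m.
ȳ = (P₁·3.267 + P₂·4.900)/(P₁+P₂) = 3.945 m.

3.95 m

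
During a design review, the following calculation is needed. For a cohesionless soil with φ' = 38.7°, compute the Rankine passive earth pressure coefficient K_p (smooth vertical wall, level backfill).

K_p = (1 + sin φ)/(1 − sin φ) = tan²(45° + 38.7°/2) = 4.337.

4.34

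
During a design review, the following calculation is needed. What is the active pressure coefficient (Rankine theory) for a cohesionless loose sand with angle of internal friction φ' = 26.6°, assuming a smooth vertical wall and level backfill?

0.381

K_a = tan²(45° − φ/2) = tan²(31.70°) = 0.3814.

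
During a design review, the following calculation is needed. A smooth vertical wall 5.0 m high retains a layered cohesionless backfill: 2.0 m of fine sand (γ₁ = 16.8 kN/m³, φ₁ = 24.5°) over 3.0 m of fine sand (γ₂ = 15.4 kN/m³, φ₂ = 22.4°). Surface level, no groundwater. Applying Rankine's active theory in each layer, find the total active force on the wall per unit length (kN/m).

K_a1 = tan²(45°−24.5°/2) = 0.4137; K_a2 = tan²(45°−22.4°/2) = 0.4482.
Layer 1: σ at base = K_a1 γ₁ h₁ = 13.90 kPa; P₁ = ½×13.90×2.0 = 13.90.
Layer 2: σ_v at top = γ₁h₁ = 33.60; σ_h top = K_a2×33.60 = 15.06; σ_h base = K_a2×(33.60+15.4×3.0) = 35.76.
P₂ = ½(15.06+35.76)×3.0 = 76.23. Total P_a = 13.90+76.23 = 90.13 kN/m.

90.1 kN/m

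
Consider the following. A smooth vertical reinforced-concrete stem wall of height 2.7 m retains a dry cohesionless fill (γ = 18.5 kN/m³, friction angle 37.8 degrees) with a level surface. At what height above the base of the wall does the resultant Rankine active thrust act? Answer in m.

0.900 m

K_a = 0.2400.
The pressure distribution is triangular, so the resultant acts at H/3 above the base = 2.7/3 = 0.9000 m.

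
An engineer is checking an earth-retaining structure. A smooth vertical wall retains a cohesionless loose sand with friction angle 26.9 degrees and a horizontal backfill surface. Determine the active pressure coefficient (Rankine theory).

0.377

K_a = (1 − sin φ)/(1 + sin φ) = (1 − sin 26.9°)/(1 + sin 26.9°) = 0.3770.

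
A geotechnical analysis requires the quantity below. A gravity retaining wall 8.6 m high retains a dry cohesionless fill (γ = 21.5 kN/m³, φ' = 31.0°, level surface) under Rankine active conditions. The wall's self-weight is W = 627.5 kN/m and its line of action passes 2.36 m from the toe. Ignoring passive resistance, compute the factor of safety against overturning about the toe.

K_a = tan²(45° − 31.0°/2) = 0.3201.
P_a = ½K_aγH² = 0.5×0.3201×21.5×8.6² = 254.5 kN/m, acting at H/3 = 2.867 m above the base.
Overturning moment M_o = P_a × H/3 = 254.5 × 2.867 = 729.6.
Resisting moment M_r = W × 2.36 = 627.5 × 2.36 = 1481.
FS_overturning = M_r/M_o = 1481/729.6 = 2.030.

2.03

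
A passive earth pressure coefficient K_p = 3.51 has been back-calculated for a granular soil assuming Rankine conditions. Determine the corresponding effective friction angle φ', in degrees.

33.8°

K_p = (1+sin φ)/(1−sin φ) ⇒ sin φ = (K_p − 1)/(K_p + 1) = 0.5565.
φ = arcsin(0.5565) = 33.82°.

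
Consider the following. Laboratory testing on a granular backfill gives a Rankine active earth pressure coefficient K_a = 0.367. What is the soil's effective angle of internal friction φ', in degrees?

27.6°

K_a = tan²(45° − φ/2) ⇒ 45° − φ/2 = arctan(√0.367) = 31.21°.
φ = 2(45° − 31.21°) = 27.58°.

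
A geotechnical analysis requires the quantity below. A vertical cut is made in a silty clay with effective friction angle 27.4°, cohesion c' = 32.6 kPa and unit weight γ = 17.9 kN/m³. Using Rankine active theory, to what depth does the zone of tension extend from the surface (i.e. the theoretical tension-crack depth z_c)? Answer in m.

K_a = tan²(45° − 27.4°/2) = 0.3697; √K_a = 0.6080.
The active pressure is zero where K_a γ z = 2c√K_a, so z_c = 2c/(γ√K_a) = 2×32.6/(17.9×0.6080) = 5.991 m.

5.99 m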